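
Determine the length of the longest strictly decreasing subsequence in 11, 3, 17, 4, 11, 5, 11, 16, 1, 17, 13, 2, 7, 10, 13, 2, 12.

5

Let dp[i] be the longest decreasing subsequence ending at position i. Then dp = [1, 2, 1, 2, 2, 3, 2, 2, 4, 1, 3, 4, 4, 4, 3, 5, 4].
The maximum is 5; one witness is 17, 16, 13, 7, 2 at positions 3,8,11,13,16.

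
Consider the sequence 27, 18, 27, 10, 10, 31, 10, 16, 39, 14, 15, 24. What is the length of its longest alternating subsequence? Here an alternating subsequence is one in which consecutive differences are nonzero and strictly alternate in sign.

9

Track the best alternating length ending on an up-step vs a down-step at each position: up/down = 1/1, 1/2, 3/1, 1/4, 1/4, 5/1, 1/6, 7/6, 7/1, 7/8, 9/8, 9/8.
The maximum over both is 9; one such subsequence is 27, 18, 27, 10, 31, 10, 16, 14, 15.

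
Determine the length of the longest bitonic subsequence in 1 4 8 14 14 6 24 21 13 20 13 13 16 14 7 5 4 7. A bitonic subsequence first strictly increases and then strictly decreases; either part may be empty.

One longest bitonic subsequence is 1, 4, 8, 14, 24, 21, 20, 16, 14, 7, 5, 4 (positions 1,2,3,4,7,8,10,13,14,15,16,17): it rises to 24 then falls. Length 12 is optimal.

12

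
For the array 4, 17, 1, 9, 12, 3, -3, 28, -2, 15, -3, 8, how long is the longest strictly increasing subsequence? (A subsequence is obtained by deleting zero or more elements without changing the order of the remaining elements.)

4

Scanning left to right, the best length ending at each element is: 4→1, 17→2, 1→1, 9→2, 12→3, 3→2, -3→1, 28→4, -2→2, 15→4, -3→1, 8→3.
So the longest increasing subsequence has length 4, e.g. 4, 9, 12, 28.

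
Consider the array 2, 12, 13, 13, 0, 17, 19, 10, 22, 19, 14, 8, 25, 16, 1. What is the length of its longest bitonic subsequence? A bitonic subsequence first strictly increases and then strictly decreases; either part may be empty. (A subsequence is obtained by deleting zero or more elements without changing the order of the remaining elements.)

One longest bitonic subsequence is 2, 12, 13, 17, 19, 22, 19, 14, 8, 1 (positions 1,2,3,6,7,9,10,11,12,15): it rises to 22 then falls. Length 10 is optimal.

10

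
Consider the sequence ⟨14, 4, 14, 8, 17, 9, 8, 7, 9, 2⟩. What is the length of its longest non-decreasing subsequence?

4

Let dp[i] be the longest non-decreasing subsequence ending at position i. Then dp = [1, 1, 2, 2, 3, 3, 3, 2, 4, 1].
The maximum is 4; one witness is 4, 8, 9, 9 at positions 2,4,6,9.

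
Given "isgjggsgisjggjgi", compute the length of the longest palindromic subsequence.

One longest palindromic subsequence is igjggsisggjgi (positions 1,3,4,5,6,7,9,10,12,13,14,15,16); it reads the same forward and backward, and the interval DP gives dp[1][16] = 13.

13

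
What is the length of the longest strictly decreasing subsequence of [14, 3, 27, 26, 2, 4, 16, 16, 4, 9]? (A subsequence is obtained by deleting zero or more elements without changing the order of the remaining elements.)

4

One longest decreasing subsequence is 27, 26, 16, 4 (positions 3,4,7,9), of length 4; no longer one exists.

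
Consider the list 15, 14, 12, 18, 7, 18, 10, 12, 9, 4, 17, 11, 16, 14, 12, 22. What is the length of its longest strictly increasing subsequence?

5

Let dp[i] be the longest increasing subsequence ending at position i. Then dp = [1, 1, 1, 2, 1, 2, 2, 3, 2, 1, 4, 3, 4, 4, 4, 5].
The maximum is 5; one witness is 7, 10, 12, 17, 22 at positions 5,7,8,11,16.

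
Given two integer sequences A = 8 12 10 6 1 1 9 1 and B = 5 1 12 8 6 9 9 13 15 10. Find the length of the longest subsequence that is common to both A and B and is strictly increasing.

For each value that appears in both, track the longest common increasing run ending there.
The best achievable length is 2; one witness is 1, 9 (A-positions 5,7, B-positions 2,6).

2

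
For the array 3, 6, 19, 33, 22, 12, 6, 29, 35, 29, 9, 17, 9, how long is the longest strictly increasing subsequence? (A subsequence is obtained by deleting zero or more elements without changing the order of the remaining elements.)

6

Let dp[i] be the longest increasing subsequence ending at position i. Then dp = [1, 2, 3, 4, 4, 3, 2, 5, 6, 5, 3, 4, 3].
The maximum is 6; one witness is 3, 6, 19, 22, 29, 35 at positions 1,2,3,5,8,9.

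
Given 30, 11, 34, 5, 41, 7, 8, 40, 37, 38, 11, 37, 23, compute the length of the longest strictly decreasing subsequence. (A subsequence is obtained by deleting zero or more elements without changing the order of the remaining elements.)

5

Let dp[i] be the longest decreasing subsequence ending at position i. Then dp = [1, 2, 1, 3, 1, 3, 3, 2, 3, 3, 4, 4, 5].
The maximum is 5; one witness is 41, 40, 38, 37, 23 at positions 5,8,10,12,13.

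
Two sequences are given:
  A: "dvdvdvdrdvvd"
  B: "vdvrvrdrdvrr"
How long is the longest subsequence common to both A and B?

8

A longest common subsequence is vdvvdrdv (length 8); the LCS DP confirms no longer common subsequence exists.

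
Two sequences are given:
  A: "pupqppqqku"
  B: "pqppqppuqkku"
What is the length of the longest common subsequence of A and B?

8

Backtracking the LCS table gives one alignment: p (A1,B3) → p (A3,B4) → q (A4,B5) → p (A5,B6) → p (A6,B7) → q (A7,B9) → k (A9,B11) → u (A10,B12).
So the longest common subsequence has length 8.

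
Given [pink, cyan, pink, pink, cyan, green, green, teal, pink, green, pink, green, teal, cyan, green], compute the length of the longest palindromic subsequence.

One longest palindromic subsequence is cyan pink pink green green pink pink cyan (positions 2,3,4,6,7,9,11,14); it reads the same forward and backward, and the interval DP gives dp[1][15] = 8.

8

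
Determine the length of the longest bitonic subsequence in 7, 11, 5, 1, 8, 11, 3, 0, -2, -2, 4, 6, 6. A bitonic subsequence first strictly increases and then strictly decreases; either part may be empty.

Let inc[i] be the LIS ending at i and dec[i] the longest strictly decreasing subsequence starting at i. inc = [1, 2, 1, 1, 2, 3, 2, 1, 1, 1, 3, 4, 4], dec = [5, 5, 4, 3, 4, 4, 3, 2, 1, 1, 1, 1, 1].
max_i inc[i]+dec[i]−1 = 6, with one witness 7, 11, 8, 3, 0, -2.

6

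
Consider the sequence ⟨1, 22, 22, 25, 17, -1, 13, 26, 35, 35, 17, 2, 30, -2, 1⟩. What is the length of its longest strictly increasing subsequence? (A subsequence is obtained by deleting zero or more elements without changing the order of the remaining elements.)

5

One longest increasing subsequence is 1, 22, 25, 26, 35 (positions 1,2,4,8,9), of length 5; no longer one exists.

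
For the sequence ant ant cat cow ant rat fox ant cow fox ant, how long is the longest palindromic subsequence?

One longest palindromic subsequence is ant cow ant fox ant cow ant (positions 1,4,5,7,8,9,11); it reads the same forward and backward, and the interval DP gives dp[1][11] = 7.

7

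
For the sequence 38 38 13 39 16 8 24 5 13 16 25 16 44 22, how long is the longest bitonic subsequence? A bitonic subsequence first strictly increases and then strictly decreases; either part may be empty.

6

Let inc[i] be the LIS ending at i and dec[i] the longest strictly decreasing subsequence starting at i. inc = [1, 1, 1, 2, 2, 1, 3, 1, 2, 3, 4, 3, 5, 4], dec = [4, 4, 3, 4, 3, 2, 2, 1, 1, 1, 2, 1, 2, 1].
max_i inc[i]+dec[i]−1 = 6, with one witness 13, 16, 24, 25, 44, 22.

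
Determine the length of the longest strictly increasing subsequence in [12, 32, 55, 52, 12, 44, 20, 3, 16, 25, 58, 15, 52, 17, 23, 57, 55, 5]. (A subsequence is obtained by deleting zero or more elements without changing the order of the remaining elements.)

Scanning left to right, the best length ending at each element is: 12→1, 32→2, 55→3, 52→3, 12→1, 44→3, 20→2, 3→1, 16→2, 25→3, 58→4, 15→2, 52→4, 17→3, 23→4, 57→5, 55→5, 5→2.
So the longest increasing subsequence has length 5, e.g. 12, 32, 44, 52, 57.

5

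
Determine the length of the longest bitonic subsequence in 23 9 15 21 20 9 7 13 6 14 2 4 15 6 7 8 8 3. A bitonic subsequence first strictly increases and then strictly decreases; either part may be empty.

Let inc[i] be the LIS ending at i and dec[i] the longest strictly decreasing subsequence starting at i. inc = [1, 1, 2, 3, 3, 1, 1, 2, 1, 3, 1, 2, 4, 3, 4, 5, 5, 2], dec = [8, 5, 6, 7, 6, 5, 4, 4, 3, 3, 1, 2, 3, 2, 2, 2, 2, 1].
max_i inc[i]+dec[i]−1 = 9, with one witness 9, 15, 21, 20, 9, 7, 6, 4, 3.

9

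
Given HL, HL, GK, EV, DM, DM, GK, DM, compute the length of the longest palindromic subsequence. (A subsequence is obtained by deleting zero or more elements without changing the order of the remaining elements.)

4

One longest palindromic subsequence is GK DM DM GK (positions 3,5,6,7); it reads the same forward and backward, and the interval DP gives dp[1][8] = 4.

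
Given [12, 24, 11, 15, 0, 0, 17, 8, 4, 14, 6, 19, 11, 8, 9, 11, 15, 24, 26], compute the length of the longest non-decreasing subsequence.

10

Scanning left to right, the best length ending at each element is: 12→1, 24→2, 11→1, 15→2, 0→1, 0→2, 17→3, 8→3, 4→3, 14→4, 6→4, 19→5, 11→5, 8→5, 9→6, 11→7, 15→8, 24→9, 26→10.
So the longest non-decreasing subsequence has length 10, e.g. 0, 0, 4, 6, 8, 9, 11, 15, 24, 26.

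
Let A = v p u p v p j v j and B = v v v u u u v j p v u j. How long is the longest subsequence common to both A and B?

A longest common subsequence is vuvpvj (length 6); the LCS DP confirms no longer common subsequence exists.

6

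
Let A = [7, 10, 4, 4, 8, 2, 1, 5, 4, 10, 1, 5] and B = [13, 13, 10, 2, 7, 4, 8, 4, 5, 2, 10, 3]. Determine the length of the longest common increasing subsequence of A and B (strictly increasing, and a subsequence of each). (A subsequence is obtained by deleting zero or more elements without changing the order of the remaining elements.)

A longest common strictly increasing subsequence is 2, 4, 5 (length 3); it appears in order in both A and B, and no longer such subsequence exists.

3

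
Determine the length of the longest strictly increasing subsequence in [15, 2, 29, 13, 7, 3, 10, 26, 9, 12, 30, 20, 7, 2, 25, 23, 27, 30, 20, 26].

8

One longest increasing subsequence is 2, 7, 10, 12, 20, 25, 27, 30 (positions 2,5,7,10,12,15,17,18), of length 8; no longer one exists.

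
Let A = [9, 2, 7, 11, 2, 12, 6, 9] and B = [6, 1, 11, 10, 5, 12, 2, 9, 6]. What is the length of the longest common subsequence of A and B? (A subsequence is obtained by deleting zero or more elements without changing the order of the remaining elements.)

Backtracking the LCS table gives one alignment: 11 (A4,B3) → 2 (A5,B7) → 6 (A7,B9).
So the longest common subsequence has length 3.

3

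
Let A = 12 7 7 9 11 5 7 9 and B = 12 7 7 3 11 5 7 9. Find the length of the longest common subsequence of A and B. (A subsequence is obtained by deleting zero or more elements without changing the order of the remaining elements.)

A longest common subsequence is 12, 7, 7, 11, 5, 7, 9 (length 7); the LCS DP confirms no longer common subsequence exists.

7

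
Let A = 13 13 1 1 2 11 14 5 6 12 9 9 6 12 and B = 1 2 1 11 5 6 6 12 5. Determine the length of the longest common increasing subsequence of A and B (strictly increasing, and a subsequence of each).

5

For each value that appears in both, track the longest common increasing run ending there.
The best achievable length is 5; one witness is 1, 2, 5, 6, 12 (A-positions 3,5,8,9,10, B-positions 1,2,5,6,8).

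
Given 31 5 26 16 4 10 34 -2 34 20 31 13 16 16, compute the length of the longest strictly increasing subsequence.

4

Let dp[i] be the longest increasing subsequence ending at position i. Then dp = [1, 1, 2, 2, 1, 2, 3, 1, 3, 3, 4, 3, 4, 4].
The maximum is 4; one witness is 5, 16, 20, 31 at positions 2,4,10,11.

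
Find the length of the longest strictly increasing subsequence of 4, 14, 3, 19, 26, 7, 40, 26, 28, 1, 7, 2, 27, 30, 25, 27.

Scanning left to right, the best length ending at each element is: 4→1, 14→2, 3→1, 19→3, 26→4, 7→2, 40→5, 26→4, 28→5, 1→1, 7→2, 2→2, 27→5, 30→6, 25→4, 27→5.
So the longest increasing subsequence has length 6, e.g. 4, 14, 19, 26, 28, 30.

6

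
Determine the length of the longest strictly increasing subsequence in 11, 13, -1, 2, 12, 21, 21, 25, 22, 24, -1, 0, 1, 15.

6

Scanning left to right, the best length ending at each element is: 11→1, 13→2, -1→1, 2→2, 12→3, 21→4, 21→4, 25→5, 22→5, 24→6, -1→1, 0→2, 1→3, 15→4.
So the longest increasing subsequence has length 6, e.g. -1, 2, 12, 21, 22, 24.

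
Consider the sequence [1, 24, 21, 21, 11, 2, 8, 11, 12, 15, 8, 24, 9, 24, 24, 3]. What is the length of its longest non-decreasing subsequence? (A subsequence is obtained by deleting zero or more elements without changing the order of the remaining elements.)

Let dp[i] be the longest non-decreasing subsequence ending at position i. Then dp = [1, 2, 2, 3, 2, 2, 3, 4, 5, 6, 4, 7, 5, 8, 9, 3].
The maximum is 9; one witness is 1, 2, 8, 11, 12, 15, 24, 24, 24 at positions 1,6,7,8,9,10,12,14,15.

9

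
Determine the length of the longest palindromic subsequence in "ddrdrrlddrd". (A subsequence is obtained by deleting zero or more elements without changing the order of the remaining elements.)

8

One longest palindromic subsequence is drdrrdrd (positions 1,3,4,5,6,9,10,11); it reads the same forward and backward, and the interval DP gives dp[1][11] = 8.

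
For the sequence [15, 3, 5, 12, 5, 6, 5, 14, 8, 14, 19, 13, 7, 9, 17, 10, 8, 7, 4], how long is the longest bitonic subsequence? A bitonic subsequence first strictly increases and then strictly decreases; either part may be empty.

Let inc[i] be the LIS ending at i and dec[i] the longest strictly decreasing subsequence starting at i. inc = [1, 1, 2, 3, 2, 3, 2, 4, 4, 5, 6, 5, 4, 5, 6, 6, 5, 4, 2], dec = [7, 1, 2, 5, 2, 3, 2, 6, 3, 6, 6, 5, 2, 4, 5, 4, 3, 2, 1].
max_i inc[i]+dec[i]−1 = 11, with one witness 3, 5, 6, 8, 14, 19, 17, 10, 8, 7, 4.

11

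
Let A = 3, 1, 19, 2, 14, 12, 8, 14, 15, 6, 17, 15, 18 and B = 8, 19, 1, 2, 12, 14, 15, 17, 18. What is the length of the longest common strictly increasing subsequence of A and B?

7

A longest common strictly increasing subsequence is 1, 2, 12, 14, 15, 17, 18 (length 7); it appears in order in both A and B, and no longer such subsequence exists.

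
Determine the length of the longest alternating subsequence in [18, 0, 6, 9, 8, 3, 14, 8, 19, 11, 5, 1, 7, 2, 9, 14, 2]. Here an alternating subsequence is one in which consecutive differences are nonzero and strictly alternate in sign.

12

A longest alternating subsequence is 18, 0, 9, 8, 14, 8, 19, 5, 7, 2, 9, 2 (positions 1,2,4,5,7,8,9,11,13,14,15,17); its 11 consecutive differences strictly alternate in sign, and length 12 is optimal.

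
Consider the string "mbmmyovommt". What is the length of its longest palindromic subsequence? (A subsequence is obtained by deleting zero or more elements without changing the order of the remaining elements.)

One longest palindromic subsequence is mmovomm (positions 3,4,6,7,8,9,10); it reads the same forward and backward, and the interval DP gives dp[1][11] = 7.

7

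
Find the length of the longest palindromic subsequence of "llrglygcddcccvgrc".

8

One longest palindromic subsequence is rgccccgr (positions 3,4,8,11,12,13,15,16); it reads the same forward and backward, and the interval DP gives dp[1][17] = 8.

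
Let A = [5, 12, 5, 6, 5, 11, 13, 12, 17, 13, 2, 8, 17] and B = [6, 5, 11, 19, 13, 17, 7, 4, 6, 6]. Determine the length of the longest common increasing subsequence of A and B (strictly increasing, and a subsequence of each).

A longest common strictly increasing subsequence is 6, 11, 13, 17 (length 4); it appears in order in both A and B, and no longer such subsequence exists.

4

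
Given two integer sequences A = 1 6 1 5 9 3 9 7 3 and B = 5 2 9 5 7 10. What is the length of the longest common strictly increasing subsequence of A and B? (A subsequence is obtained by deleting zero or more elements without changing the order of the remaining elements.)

2

A longest common strictly increasing subsequence is 5, 9 (length 2); it appears in order in both A and B, and no longer such subsequence exists.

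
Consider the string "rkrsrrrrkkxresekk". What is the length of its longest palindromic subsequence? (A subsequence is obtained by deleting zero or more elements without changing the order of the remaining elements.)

One longest palindromic subsequence is ksrrrrrsk (positions 2,4,5,6,7,8,12,14,17); it reads the same forward and backward, and the interval DP gives dp[1][17] = 9.

9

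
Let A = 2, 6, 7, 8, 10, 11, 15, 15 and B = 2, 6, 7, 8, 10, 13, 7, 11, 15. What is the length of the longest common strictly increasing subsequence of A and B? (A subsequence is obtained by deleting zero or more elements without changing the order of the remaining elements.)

7

For each value that appears in both, track the longest common increasing run ending there.
The best achievable length is 7; one witness is 2, 6, 7, 8, 10, 11, 15 (A-positions 1,2,3,4,5,6,7, B-positions 1,2,3,4,5,8,9).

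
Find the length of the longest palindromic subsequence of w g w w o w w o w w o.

8

Using dp[i][j] = 2 + dp[i+1][j−1] if the ends match, else max(dp[i+1][j], dp[i][j−1]):
dp[1][11] = 8. A witness is wwowwoww at positions 3,4,5,6,7,8,9,10.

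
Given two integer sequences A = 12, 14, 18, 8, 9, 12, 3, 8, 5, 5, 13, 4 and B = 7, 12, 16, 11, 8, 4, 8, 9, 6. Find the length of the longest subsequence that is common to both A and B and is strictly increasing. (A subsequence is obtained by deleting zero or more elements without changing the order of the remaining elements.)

2

A longest common strictly increasing subsequence is 8, 9 (length 2); it appears in order in both A and B, and no longer such subsequence exists.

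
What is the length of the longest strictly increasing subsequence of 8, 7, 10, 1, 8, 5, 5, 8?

3

Scanning left to right, the best length ending at each element is: 8→1, 7→1, 10→2, 1→1, 8→2, 5→2, 5→2, 8→3.
So the longest increasing subsequence has length 3, e.g. 1, 5, 8.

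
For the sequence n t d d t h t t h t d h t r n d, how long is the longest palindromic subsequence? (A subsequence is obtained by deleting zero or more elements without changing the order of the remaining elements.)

One longest palindromic subsequence is ntdthtthtdtn (positions 1,2,4,5,6,7,8,9,10,11,13,15); it reads the same forward and backward, and the interval DP gives dp[1][16] = 12.

12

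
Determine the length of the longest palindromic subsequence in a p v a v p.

Using dp[i][j] = 2 + dp[i+1][j−1] if the ends match, else max(dp[i+1][j], dp[i][j−1]):
dp[1][6] = 5. A witness is pvavp at positions 2,3,4,5,6.

5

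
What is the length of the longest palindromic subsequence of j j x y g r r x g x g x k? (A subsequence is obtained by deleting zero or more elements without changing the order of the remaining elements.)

7

Using dp[i][j] = 2 + dp[i+1][j−1] if the ends match, else max(dp[i+1][j], dp[i][j−1]):
dp[1][13] = 7. A witness is xgxgxgx at positions 3,5,8,9,10,11,12.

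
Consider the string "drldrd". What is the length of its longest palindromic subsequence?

Using dp[i][j] = 2 + dp[i+1][j−1] if the ends match, else max(dp[i+1][j], dp[i][j−1]):
dp[1][6] = 5. A witness is drdrd at positions 1,2,4,5,6.

5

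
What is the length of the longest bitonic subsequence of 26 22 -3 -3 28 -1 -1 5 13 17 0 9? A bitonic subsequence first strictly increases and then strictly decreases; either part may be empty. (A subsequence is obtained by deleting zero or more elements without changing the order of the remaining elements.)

6

Let inc[i] be the LIS ending at i and dec[i] the longest strictly decreasing subsequence starting at i. inc = [1, 1, 1, 1, 2, 2, 2, 3, 4, 5, 3, 4], dec = [4, 3, 1, 1, 3, 1, 1, 2, 2, 2, 1, 1].
max_i inc[i]+dec[i]−1 = 6, with one witness -3, -1, 5, 13, 17, 9.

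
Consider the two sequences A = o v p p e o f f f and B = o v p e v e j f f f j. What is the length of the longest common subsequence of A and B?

7

Backtracking the LCS table gives one alignment: o (A1,B1) → v (A2,B2) → p (A3,B3) → e (A5,B6) → f (A7,B8) → f (A8,B9) → f (A9,B10).
So the longest common subsequence has length 7.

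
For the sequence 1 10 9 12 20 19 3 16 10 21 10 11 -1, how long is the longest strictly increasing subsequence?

5

Scanning left to right, the best length ending at each element is: 1→1, 10→2, 9→2, 12→3, 20→4, 19→4, 3→2, 16→4, 10→3, 21→5, 10→3, 11→4, -1→1.
So the longest increasing subsequence has length 5, e.g. 1, 10, 12, 20, 21.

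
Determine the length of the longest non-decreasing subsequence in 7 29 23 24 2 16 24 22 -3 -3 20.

4

One longest non-decreasing subsequence is 7, 23, 24, 24 (positions 1,3,4,7), of length 4; no longer one exists.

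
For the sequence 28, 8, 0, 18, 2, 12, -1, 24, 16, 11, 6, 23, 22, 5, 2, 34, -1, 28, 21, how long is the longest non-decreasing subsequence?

Scanning left to right, the best length ending at each element is: 28→1, 8→1, 0→1, 18→2, 2→2, 12→3, -1→1, 24→4, 16→4, 11→3, 6→3, 23→5, 22→5, 5→3, 2→3, 34→6, -1→2, 28→6, 21→5.
So the longest non-decreasing subsequence has length 6, e.g. 0, 2, 12, 16, 23, 34.

6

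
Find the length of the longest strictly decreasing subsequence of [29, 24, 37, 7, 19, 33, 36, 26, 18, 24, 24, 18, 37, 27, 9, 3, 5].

7

One longest decreasing subsequence is 37, 33, 26, 24, 18, 9, 3 (positions 3,6,8,10,12,15,16), of length 7; no longer one exists.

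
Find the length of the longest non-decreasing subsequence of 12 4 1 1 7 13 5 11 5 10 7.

5

One longest non-decreasing subsequence is 1, 1, 5, 5, 10 (positions 3,4,7,9,10), of length 5; no longer one exists.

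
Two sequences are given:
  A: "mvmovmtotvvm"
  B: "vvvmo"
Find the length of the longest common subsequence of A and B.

4

Backtracking the LCS table gives one alignment: v (A2,B2) → v (A5,B3) → m (A6,B4) → o (A8,B5).
So the longest common subsequence has length 4.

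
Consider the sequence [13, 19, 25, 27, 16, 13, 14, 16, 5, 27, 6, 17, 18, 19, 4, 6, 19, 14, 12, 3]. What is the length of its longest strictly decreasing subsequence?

Let dp[i] be the longest decreasing subsequence ending at position i. Then dp = [1, 1, 1, 1, 2, 3, 3, 2, 4, 1, 4, 2, 2, 2, 5, 4, 2, 3, 4, 6].
The maximum is 6; one witness is 19, 16, 13, 5, 4, 3 at positions 2,5,6,9,15,20.

6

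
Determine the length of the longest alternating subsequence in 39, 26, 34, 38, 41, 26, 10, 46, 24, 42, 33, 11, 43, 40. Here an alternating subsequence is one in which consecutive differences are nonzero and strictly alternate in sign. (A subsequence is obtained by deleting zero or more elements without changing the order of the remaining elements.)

10

A longest alternating subsequence is 39, 26, 34, 26, 46, 24, 42, 33, 43, 40 (positions 1,2,3,6,8,9,10,11,13,14); its 9 consecutive differences strictly alternate in sign, and length 10 is optimal.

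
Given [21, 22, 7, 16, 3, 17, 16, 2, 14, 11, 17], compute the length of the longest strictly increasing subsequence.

One longest increasing subsequence is 7, 16, 17 (positions 3,4,6), of length 3; no longer one exists.

3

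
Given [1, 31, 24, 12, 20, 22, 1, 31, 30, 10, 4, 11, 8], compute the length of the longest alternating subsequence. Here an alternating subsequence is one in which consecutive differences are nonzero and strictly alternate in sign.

Track the best alternating length ending on an up-step vs a down-step at each position: up/down = 1/1, 2/1, 2/3, 2/3, 4/3, 4/3, 1/5, 6/1, 6/7, 6/7, 6/7, 8/7, 8/9.
The maximum over both is 9; one such subsequence is 1, 31, 12, 20, 1, 31, 10, 11, 8.

9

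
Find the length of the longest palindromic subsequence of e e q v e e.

One longest palindromic subsequence is eevee (positions 1,2,4,5,6); it reads the same forward and backward, and the interval DP gives dp[1][6] = 5.

5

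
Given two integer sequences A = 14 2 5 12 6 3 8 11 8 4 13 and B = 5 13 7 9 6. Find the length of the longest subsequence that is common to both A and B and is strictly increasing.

For each value that appears in both, track the longest common increasing run ending there.
The best achievable length is 2; one witness is 5, 13 (A-positions 3,11, B-positions 1,2).

2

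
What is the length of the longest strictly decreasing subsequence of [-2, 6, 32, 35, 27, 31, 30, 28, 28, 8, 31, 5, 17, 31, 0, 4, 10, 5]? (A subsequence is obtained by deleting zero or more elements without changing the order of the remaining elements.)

Let dp[i] be the longest decreasing subsequence ending at position i. Then dp = [1, 1, 1, 1, 2, 2, 3, 4, 4, 5, 2, 6, 5, 2, 7, 7, 6, 7].
The maximum is 7; one witness is 32, 31, 30, 28, 8, 5, 0 at positions 3,6,7,8,10,12,15.

7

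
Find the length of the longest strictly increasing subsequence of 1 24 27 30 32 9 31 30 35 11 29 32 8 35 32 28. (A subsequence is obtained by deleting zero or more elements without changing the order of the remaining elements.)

7

Scanning left to right, the best length ending at each element is: 1→1, 24→2, 27→3, 30→4, 32→5, 9→2, 31→5, 30→4, 35→6, 11→3, 29→4, 32→6, 8→2, 35→7, 32→6, 28→4.
So the longest increasing subsequence has length 7, e.g. 1, 24, 27, 30, 31, 32, 35.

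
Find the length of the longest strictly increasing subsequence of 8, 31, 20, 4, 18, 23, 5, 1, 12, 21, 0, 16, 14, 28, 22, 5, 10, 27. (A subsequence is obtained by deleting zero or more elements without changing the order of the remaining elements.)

6

One longest increasing subsequence is 4, 5, 12, 21, 22, 27 (positions 4,7,9,10,15,18), of length 6; no longer one exists.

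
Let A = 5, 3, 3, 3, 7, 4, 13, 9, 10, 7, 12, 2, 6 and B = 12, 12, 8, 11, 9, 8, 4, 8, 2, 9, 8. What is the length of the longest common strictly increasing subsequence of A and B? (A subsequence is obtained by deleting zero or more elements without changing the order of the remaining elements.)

For each value that appears in both, track the longest common increasing run ending there.
The best achievable length is 2; one witness is 4, 9 (A-positions 6,8, B-positions 7,10).

2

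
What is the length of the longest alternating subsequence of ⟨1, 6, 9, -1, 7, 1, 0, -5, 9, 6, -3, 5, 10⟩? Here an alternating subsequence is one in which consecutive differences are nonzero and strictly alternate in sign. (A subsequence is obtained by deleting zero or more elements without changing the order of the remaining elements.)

8

A longest alternating subsequence is 1, 6, -1, 7, 1, 9, -3, 5 (positions 1,2,4,5,6,9,11,12); its 7 consecutive differences strictly alternate in sign, and length 8 is optimal.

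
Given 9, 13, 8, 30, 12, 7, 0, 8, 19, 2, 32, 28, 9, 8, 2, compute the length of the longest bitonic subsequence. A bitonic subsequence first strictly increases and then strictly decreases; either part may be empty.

One longest bitonic subsequence is 9, 13, 30, 32, 28, 9, 8, 2 (positions 1,2,4,11,12,13,14,15): it rises to 32 then falls. Length 8 is optimal.

8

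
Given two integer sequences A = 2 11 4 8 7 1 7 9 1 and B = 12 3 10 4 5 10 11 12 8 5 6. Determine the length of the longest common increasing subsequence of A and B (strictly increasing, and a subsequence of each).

For each value that appears in both, track the longest common increasing run ending there.
The best achievable length is 2; one witness is 4, 8 (A-positions 3,4, B-positions 4,9).

2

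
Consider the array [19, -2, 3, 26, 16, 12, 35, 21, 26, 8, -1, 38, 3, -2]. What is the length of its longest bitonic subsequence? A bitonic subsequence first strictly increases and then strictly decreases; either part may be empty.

8

Let inc[i] be the LIS ending at i and dec[i] the longest strictly decreasing subsequence starting at i. inc = [1, 1, 2, 3, 3, 3, 4, 4, 5, 3, 2, 6, 3, 1], dec = [6, 1, 3, 6, 5, 4, 5, 4, 4, 3, 2, 3, 2, 1].
max_i inc[i]+dec[i]−1 = 8, with one witness -2, 3, 26, 16, 12, 8, 3, -2.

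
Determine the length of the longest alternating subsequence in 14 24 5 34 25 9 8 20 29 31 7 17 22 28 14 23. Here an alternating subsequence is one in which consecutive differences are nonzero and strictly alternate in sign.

10

A longest alternating subsequence is 14, 24, 5, 34, 9, 20, 7, 17, 14, 23 (positions 1,2,3,4,6,8,11,12,15,16); its 9 consecutive differences strictly alternate in sign, and length 10 is optimal.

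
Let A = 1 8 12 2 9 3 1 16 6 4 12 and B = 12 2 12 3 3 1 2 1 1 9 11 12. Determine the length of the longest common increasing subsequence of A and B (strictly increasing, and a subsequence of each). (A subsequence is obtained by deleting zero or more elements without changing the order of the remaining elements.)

A longest common strictly increasing subsequence is 1, 2, 9, 12 (length 4); it appears in order in both A and B, and no longer such subsequence exists.

4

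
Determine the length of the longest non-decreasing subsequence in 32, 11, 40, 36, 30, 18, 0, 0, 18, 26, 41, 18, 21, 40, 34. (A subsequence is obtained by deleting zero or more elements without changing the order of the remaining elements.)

6

One longest non-decreasing subsequence is 11, 18, 18, 18, 21, 40 (positions 2,6,9,12,13,14), of length 6; no longer one exists.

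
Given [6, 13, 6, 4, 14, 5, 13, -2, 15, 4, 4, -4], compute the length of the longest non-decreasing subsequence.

4

Scanning left to right, the best length ending at each element is: 6→1, 13→2, 6→2, 4→1, 14→3, 5→2, 13→3, -2→1, 15→4, 4→2, 4→3, -4→1.
So the longest non-decreasing subsequence has length 4, e.g. 6, 13, 14, 15.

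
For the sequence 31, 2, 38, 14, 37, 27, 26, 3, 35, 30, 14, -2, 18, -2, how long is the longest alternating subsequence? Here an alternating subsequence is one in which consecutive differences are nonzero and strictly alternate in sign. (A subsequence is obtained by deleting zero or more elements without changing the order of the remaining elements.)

10

Track the best alternating length ending on an up-step vs a down-step at each position: up/down = 1/1, 1/2, 3/1, 3/4, 5/4, 5/6, 5/6, 3/6, 7/6, 7/8, 7/8, 1/8, 9/8, 1/10.
The maximum over both is 10; one such subsequence is 31, 2, 38, 14, 37, 27, 35, 14, 18, -2.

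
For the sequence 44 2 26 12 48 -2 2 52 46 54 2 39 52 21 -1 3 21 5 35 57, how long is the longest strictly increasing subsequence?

One longest increasing subsequence is 2, 26, 48, 52, 54, 57 (positions 2,3,5,8,10,20), of length 6; no longer one exists.

6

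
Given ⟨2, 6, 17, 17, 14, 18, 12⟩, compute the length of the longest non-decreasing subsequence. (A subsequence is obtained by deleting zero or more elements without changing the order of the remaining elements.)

5

Let dp[i] be the longest non-decreasing subsequence ending at position i. Then dp = [1, 2, 3, 4, 3, 5, 3].
The maximum is 5; one witness is 2, 6, 17, 17, 18 at positions 1,2,3,4,6.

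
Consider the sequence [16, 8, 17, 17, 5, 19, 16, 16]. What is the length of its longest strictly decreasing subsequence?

Scanning left to right, the best length ending at each element is: 16→1, 8→2, 17→1, 17→1, 5→3, 19→1, 16→2, 16→2.
So the longest decreasing subsequence has length 3, e.g. 16, 8, 5.

3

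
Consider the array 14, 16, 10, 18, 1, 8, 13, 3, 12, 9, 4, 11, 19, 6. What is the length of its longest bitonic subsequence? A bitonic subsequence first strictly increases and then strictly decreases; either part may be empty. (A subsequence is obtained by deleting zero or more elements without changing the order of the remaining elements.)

Let inc[i] be the LIS ending at i and dec[i] the longest strictly decreasing subsequence starting at i. inc = [1, 2, 1, 3, 1, 2, 3, 2, 3, 3, 3, 4, 5, 4], dec = [5, 5, 3, 5, 1, 2, 4, 1, 3, 2, 1, 2, 2, 1].
max_i inc[i]+dec[i]−1 = 7, with one witness 14, 16, 18, 13, 12, 11, 6.

7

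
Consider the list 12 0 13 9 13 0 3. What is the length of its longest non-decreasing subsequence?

Let dp[i] be the longest non-decreasing subsequence ending at position i. Then dp = [1, 1, 2, 2, 3, 2, 3].
The maximum is 3; one witness is 12, 13, 13 at positions 1,3,5.

3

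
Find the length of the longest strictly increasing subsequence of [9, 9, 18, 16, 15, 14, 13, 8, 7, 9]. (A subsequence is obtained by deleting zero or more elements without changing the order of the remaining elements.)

2

One longest increasing subsequence is 9, 18 (positions 1,3), of length 2; no longer one exists.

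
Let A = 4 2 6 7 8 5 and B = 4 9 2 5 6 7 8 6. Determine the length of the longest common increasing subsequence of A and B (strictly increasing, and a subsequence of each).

4

For each value that appears in both, track the longest common increasing run ending there.
The best achievable length is 4; one witness is 4, 6, 7, 8 (A-positions 1,3,4,5, B-positions 1,5,6,7).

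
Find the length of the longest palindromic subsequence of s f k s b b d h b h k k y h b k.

8

One longest palindromic subsequence is kbhkkhbk (positions 3,5,8,11,12,14,15,16); it reads the same forward and backward, and the interval DP gives dp[1][16] = 8.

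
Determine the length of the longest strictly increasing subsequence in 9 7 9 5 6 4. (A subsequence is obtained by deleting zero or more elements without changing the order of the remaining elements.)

Let dp[i] be the longest increasing subsequence ending at position i. Then dp = [1, 1, 2, 1, 2, 1].
The maximum is 2; one witness is 7, 9 at positions 2,3.

2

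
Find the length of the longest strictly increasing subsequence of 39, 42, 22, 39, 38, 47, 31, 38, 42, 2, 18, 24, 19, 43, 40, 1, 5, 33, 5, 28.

Scanning left to right, the best length ending at each element is: 39→1, 42→2, 22→1, 39→2, 38→2, 47→3, 31→2, 38→3, 42→4, 2→1, 18→2, 24→3, 19→3, 43→5, 40→4, 1→1, 5→2, 33→4, 5→2, 28→4.
So the longest increasing subsequence has length 5, e.g. 22, 31, 38, 42, 43.

5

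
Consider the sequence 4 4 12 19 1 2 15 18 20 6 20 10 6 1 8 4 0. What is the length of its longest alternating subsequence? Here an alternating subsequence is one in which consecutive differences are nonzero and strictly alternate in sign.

9

Track the best alternating length ending on an up-step vs a down-step at each position: up/down = 1/1, 1/1, 2/1, 2/1, 1/3, 4/3, 4/3, 4/3, 4/1, 4/5, 6/1, 6/7, 4/7, 1/7, 8/7, 8/9, 1/9.
The maximum over both is 9; one such subsequence is 4, 12, 1, 15, 6, 20, 6, 8, 4.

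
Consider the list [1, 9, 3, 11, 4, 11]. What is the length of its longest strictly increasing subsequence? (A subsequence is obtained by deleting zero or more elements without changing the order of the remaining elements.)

4

Scanning left to right, the best length ending at each element is: 1→1, 9→2, 3→2, 11→3, 4→3, 11→4.
So the longest increasing subsequence has length 4, e.g. 1, 3, 4, 11.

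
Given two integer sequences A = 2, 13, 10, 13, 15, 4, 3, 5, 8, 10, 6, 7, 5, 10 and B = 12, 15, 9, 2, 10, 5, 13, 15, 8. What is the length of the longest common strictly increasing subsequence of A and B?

A longest common strictly increasing subsequence is 2, 10, 13, 15 (length 4); it appears in order in both A and B, and no longer such subsequence exists.

4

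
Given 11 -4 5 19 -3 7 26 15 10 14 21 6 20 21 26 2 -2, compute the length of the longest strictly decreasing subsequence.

Scanning left to right, the best length ending at each element is: 11→1, -4→2, 5→2, 19→1, -3→3, 7→2, 26→1, 15→2, 10→3, 14→3, 21→2, 6→4, 20→3, 21→2, 26→1, 2→5, -2→6.
So the longest decreasing subsequence has length 6, e.g. 19, 15, 10, 6, 2, -2.

6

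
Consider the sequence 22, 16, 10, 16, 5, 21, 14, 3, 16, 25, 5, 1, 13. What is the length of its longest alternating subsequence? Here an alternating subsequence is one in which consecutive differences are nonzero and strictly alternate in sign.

9

Track the best alternating length ending on an up-step vs a down-step at each position: up/down = 1/1, 1/2, 1/2, 3/2, 1/4, 5/2, 5/6, 1/6, 7/6, 7/1, 7/8, 1/8, 9/8.
The maximum over both is 9; one such subsequence is 22, 10, 16, 5, 21, 14, 16, 5, 13.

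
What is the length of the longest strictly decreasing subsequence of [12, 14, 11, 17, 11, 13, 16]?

2

Scanning left to right, the best length ending at each element is: 12→1, 14→1, 11→2, 17→1, 11→2, 13→2, 16→2.
So the longest decreasing subsequence has length 2, e.g. 12, 11.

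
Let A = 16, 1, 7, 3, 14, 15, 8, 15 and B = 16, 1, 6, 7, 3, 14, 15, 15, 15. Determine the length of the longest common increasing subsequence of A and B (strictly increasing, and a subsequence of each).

4

For each value that appears in both, track the longest common increasing run ending there.
The best achievable length is 4; one witness is 1, 7, 14, 15 (A-positions 2,3,5,6, B-positions 2,4,6,7).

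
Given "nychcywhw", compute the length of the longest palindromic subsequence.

One longest palindromic subsequence is ychcy (positions 2,3,4,5,6); it reads the same forward and backward, and the interval DP gives dp[1][9] = 5.

5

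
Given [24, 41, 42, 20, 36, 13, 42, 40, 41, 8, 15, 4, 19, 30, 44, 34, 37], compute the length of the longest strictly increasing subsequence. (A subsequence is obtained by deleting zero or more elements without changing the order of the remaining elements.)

6

Let dp[i] be the longest increasing subsequence ending at position i. Then dp = [1, 2, 3, 1, 2, 1, 3, 3, 4, 1, 2, 1, 3, 4, 5, 5, 6].
The maximum is 6; one witness is 13, 15, 19, 30, 34, 37 at positions 6,11,13,14,16,17.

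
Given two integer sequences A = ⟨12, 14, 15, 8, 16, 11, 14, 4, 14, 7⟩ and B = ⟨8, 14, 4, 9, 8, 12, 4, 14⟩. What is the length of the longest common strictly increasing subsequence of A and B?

2

A longest common strictly increasing subsequence is 8, 14 (length 2); it appears in order in both A and B, and no longer such subsequence exists.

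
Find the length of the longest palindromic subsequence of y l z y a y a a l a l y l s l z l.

10

One longest palindromic subsequence is lzyaaaayzl (positions 2,3,4,5,7,8,10,12,16,17); it reads the same forward and backward, and the interval DP gives dp[1][17] = 10.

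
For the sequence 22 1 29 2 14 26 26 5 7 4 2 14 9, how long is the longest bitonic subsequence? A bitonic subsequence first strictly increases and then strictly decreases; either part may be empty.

7

One longest bitonic subsequence is 1, 2, 14, 26, 7, 4, 2 (positions 2,4,5,6,9,10,11): it rises to 26 then falls. Length 7 is optimal.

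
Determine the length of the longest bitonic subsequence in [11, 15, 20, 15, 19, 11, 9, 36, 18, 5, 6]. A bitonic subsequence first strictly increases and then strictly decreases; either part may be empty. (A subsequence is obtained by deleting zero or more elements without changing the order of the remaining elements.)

Let inc[i] be the LIS ending at i and dec[i] the longest strictly decreasing subsequence starting at i. inc = [1, 2, 3, 2, 3, 1, 1, 4, 3, 1, 2], dec = [3, 4, 5, 4, 4, 3, 2, 3, 2, 1, 1].
max_i inc[i]+dec[i]−1 = 7, with one witness 11, 15, 20, 19, 11, 9, 6.

7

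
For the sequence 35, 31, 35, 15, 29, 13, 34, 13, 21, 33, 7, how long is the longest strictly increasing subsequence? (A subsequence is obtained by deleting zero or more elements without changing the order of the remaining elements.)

Let dp[i] be the longest increasing subsequence ending at position i. Then dp = [1, 1, 2, 1, 2, 1, 3, 1, 2, 3, 1].
The maximum is 3; one witness is 15, 29, 34 at positions 4,5,7.

3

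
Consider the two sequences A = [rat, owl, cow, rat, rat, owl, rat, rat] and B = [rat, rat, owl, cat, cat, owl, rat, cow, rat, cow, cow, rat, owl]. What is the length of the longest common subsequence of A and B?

Backtracking the LCS table gives one alignment: rat (A1,B2) → owl (A2,B6) → cow (A3,B8) → rat (A4,B9) → rat (A5,B12) → owl (A6,B13).
So the longest common subsequence has length 6.

6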